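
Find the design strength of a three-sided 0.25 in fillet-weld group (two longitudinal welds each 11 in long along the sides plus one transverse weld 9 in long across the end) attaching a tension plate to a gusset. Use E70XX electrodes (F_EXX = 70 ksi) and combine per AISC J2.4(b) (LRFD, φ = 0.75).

t_e = 0.707 × 0.25 = 0.1767 in.
R_nwl = 0.6 × 70 × 0.1767 × 22 = 163.3 kips (longitudinal, 2 welds).
R_nwt = 0.6 × 70 × 0.1767 × 9 = 66.81 kips (transverse, base value).
(i) R_nwl + R_nwt = 230.1 kips; (ii) 0.85 R_nwl + 1.5 R_nwt = 239 kips.
R_n = max = 239 kips [governs: (ii)]; φR_n = 179.3 kips.

φR_n ≈ 179 kips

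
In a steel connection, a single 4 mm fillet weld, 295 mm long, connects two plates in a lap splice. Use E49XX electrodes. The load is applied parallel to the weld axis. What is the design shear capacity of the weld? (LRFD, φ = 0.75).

φR_n ≈ 184 kN

E49XX → F_EXX = 490 MPa.
Effective throat t_e = 0.707 × 4 = 2.828 mm.
Total length L = 295 mm; A_we = 2.828 × 295 = 834.3 mm².
F_nw = 0.6 F_EXX = 0.6 × 490 = 294 MPa.
φR_n = 0.75 × 294 × 834.3 × 10⁻³ = 184 kN.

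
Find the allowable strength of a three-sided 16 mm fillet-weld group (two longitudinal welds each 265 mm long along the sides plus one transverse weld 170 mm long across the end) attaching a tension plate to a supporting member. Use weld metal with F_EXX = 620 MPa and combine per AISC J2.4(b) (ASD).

t_e = 0.707 × 16 = 11.31 mm.
R_nwl = 0.6 × 620 × 11.31 × 530 × 10⁻³ = 2230 kN (longitudinal, 2 welds).
R_nwt = 0.6 × 620 × 11.31 × 170 × 10⁻³ = 715.4 kN (transverse, base value).
(i) R_nwl + R_nwt = 2946 kN; (ii) 0.85 R_nwl + 1.5 R_nwt = 2969 kN.
R_n = max = 2969 kN [governs: (ii)]; R_n/Ω = 1484 kN.

R_n/Ω ≈ 1480 kN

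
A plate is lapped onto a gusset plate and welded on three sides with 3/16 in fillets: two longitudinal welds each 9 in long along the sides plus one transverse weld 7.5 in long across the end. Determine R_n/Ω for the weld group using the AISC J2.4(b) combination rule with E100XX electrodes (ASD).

R_n/Ω ≈ 106 kips

E100XX → F_EXX = 100 ksi.
t_e = 0.707 × 0.1875 = 0.1326 in.
R_nwl = 0.6 × 100 × 0.1326 × 18 = 143.2 kips (longitudinal, 2 welds).
R_nwt = 0.6 × 100 × 0.1326 × 7.5 = 59.65 kips (transverse, base value).
(i) R_nwl + R_nwt = 202.8 kips; (ii) 0.85 R_nwl + 1.5 R_nwt = 211.2 kips.
R_n = max = 211.2 kips [governs: (ii)]; R_n/Ω = 105.6 kips.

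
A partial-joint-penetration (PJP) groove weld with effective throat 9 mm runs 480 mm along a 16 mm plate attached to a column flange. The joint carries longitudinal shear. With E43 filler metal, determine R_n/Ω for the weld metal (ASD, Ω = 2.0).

R_n/Ω ≈ 557 kN

E43XX → F_EXX = 430 MPa.
Effective throat (given) t_e = 9 mm.
A_we = 9 × 480 = 4320 mm².
F_nw = 0.6 F_EXX = 258 MPa.
R_n/Ω = (258 × 4320) / 2.0 × 10⁻³ = 557.3 kN.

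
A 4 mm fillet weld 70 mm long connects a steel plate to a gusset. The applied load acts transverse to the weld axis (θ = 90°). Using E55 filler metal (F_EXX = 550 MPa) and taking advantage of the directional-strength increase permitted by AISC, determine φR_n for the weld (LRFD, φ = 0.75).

φR_n ≈ 73.5 kN

t_e = 0.707 × 4 = 2.828 mm; A_we = 2.828 × 70 = 198 mm².
Directional factor: 1.0 + 0.5 sin^1.5(90°) = 1.5.
F_nw = 0.6 × 550 × 1.5 = 495 MPa.
φR_n = 0.75 × 495 × 198 × 10⁻³ = 73.49 kN.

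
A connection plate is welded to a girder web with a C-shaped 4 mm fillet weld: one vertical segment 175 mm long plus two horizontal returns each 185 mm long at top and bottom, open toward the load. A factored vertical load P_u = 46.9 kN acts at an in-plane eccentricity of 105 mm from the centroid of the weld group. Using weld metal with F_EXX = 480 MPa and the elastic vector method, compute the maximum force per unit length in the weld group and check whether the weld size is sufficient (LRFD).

f_max ≈ 214 N/mm; adequate

Total weld length L_w = 545 mm. Treat welds as unit-width lines.
Centroid: x̄ = 2×185×92.5 / 545 = 62.8 mm from the vertical weld.
Polar moment about centroid: J = I_x + I_y = [175³/12 + 2×185×87.5²] + [175×62.8² + 2(185³/12 + 185×29.7²)] = 5351000 mm³.
Direct shear f_v = P/L_w = 46.9×10³ / 545 = 86.06 N/mm (vertical).
Torsion M = P·e = 46.9×10³ × 105 = 4924500 N·mm.
Critical point at (x, y) = (122.2, 87.5) from centroid. f_tx = M·y/J = 80.52 N/mm; f_ty = M·x/J = 112.5 N/mm.
Resultant f_max = √[f_tx² + (f_v + f_ty)²] = √[80.52² + (86.06 + 112.5)²] = 214.2 N/mm.
Capacity per unit length: φr_n = 0.75 × 0.6 × 480 × (0.707 × 4) = 610.8 N/mm.
214.2 ≤ 610.8 → adequate.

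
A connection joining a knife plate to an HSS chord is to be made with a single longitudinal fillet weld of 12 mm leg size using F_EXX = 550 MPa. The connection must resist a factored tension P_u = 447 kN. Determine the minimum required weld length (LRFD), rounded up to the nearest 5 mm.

Throat t_e = 0.707 × 12 = 8.484 mm.
φr_n = 0.75 × 0.6 × 550 × 8.484 × 10⁻³ = 2.1 kN/mm.
L_req = P_u / φr_n = 447 / 2.1 = 212.9 mm total.
Round up → use L = 215 mm.

L = 215 mm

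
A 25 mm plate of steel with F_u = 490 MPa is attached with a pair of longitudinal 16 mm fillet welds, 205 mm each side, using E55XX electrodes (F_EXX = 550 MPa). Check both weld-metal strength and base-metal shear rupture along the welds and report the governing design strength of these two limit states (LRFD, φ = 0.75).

φR_n ≈ 1150 kN (weld metal governs)

t_e = 0.707 × 16 = 11.31 mm; L = 410 mm.
Weld metal: φR_n = 0.75 × 0.6 × 550 × 11.31 × 410 × 10⁻³ = 1148 kN.
Base metal (shear rupture): φR_n = 0.75 × 0.6 × 490 × 25 × 410 × 10⁻³ = 2260 kN.
Governing: weld metal.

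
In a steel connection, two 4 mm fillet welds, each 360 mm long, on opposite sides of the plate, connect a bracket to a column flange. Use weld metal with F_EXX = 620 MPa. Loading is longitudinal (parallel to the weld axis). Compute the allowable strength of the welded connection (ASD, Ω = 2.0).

R_n/Ω ≈ 379 kN

Effective throat t_e = 0.707 × 4 = 2.828 mm.
Total length L = 720 mm; A_we = 2.828 × 720 = 2036 mm².
F_nw = 0.6 F_EXX = 0.6 × 620 = 372 MPa.
R_n = 372 × 2036 × 10⁻³ = 757.5 kN; R_n/Ω = 757.5/2.0 = 378.7 kN.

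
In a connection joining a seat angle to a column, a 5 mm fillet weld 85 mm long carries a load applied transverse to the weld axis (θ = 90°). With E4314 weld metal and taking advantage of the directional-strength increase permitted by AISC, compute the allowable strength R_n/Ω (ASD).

R_n/Ω ≈ 58.1 kN

E43XX → F_EXX = 430 MPa.
t_e = 0.707 × 5 = 3.535 mm; A_we = 3.535 × 85 = 300.5 mm².
Directional factor: 1.0 + 0.5 sin^1.5(90°) = 1.5.
F_nw = 0.6 × 430 × 1.5 = 387 MPa.
R_n/Ω = (387 × 300.5) / 2.0 × 10⁻³ = 58.14 kN.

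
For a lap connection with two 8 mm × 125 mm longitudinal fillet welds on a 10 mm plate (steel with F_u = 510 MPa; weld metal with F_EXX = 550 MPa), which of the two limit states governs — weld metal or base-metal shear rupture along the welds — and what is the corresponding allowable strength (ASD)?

R_n/Ω ≈ 233 kN (weld metal governs)

t_e = 0.707 × 8 = 5.656 mm; L = 250 mm.
Weld metal: R_n/Ω = (1/2.0) × 0.6 × 550 × 5.656 × 250 × 10⁻³ = 233.3 kN.
Base metal (shear rupture): R_n/Ω = (1/2.0) × 0.6 × 510 × 10 × 250 × 10⁻³ = 382.5 kN.
Governing: weld metal.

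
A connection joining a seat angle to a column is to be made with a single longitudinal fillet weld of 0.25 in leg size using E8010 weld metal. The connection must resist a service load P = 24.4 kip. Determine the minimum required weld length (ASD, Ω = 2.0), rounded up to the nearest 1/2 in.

E80XX → F_EXX = 80 ksi.
Throat t_e = 0.707 × 0.25 = 0.1767 in.
r_n/Ω = (0.6 × 80 × 0.1767) / 2.0 = 4.242 kip/in.
L_req = P / (r_n/Ω) = 24.4 / 4.242 = 5.752 in total.
Round up → use L = 6 in.

L = 6 in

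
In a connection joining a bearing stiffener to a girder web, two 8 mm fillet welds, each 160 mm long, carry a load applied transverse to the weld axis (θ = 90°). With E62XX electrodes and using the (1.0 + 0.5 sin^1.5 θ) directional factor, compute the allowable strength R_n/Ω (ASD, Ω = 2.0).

R_n/Ω ≈ 505 kN

E62XX → F_EXX = 620 MPa.
t_e = 0.707 × 8 = 5.656 mm; A_we = 5.656 × 320 = 1810 mm².
Directional factor: 1.0 + 0.5 sin^1.5(90°) = 1.5.
F_nw = 0.6 × 620 × 1.5 = 558 MPa.
R_n/Ω = (558 × 1810) / 2.0 × 10⁻³ = 505 kN.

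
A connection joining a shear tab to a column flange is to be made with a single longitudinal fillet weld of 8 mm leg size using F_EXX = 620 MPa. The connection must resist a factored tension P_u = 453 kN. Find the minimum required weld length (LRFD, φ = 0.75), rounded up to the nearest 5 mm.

L = 290 mm

Throat t_e = 0.707 × 8 = 5.656 mm.
φr_n = 0.75 × 0.6 × 620 × 5.656 × 10⁻³ = 1.578 kN/mm.
L_req = P_u / φr_n = 453 / 1.578 = 287.1 mm total.
Round up → use L = 290 mm.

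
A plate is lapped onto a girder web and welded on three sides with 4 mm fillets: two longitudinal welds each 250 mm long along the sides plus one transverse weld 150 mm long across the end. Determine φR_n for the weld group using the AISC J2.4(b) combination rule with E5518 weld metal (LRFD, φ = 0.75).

φR_n ≈ 455 kN

E55XX → F_EXX = 550 MPa.
t_e = 0.707 × 4 = 2.828 mm.
R_nwl = 0.6 × 550 × 2.828 × 500 × 10⁻³ = 466.6 kN (longitudinal, 2 welds).
R_nwt = 0.6 × 550 × 2.828 × 150 × 10⁻³ = 140 kN (transverse, base value).
(i) R_nwl + R_nwt = 606.6 kN; (ii) 0.85 R_nwl + 1.5 R_nwt = 606.6 kN.
R_n = max = 606.6 kN [governs: (ii)]; φR_n = 455 kN.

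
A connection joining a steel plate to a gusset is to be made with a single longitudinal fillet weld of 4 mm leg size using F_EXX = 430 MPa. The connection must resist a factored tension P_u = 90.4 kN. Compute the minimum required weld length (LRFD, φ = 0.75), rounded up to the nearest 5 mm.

L = 170 mm

Throat t_e = 0.707 × 4 = 2.828 mm.
φr_n = 0.75 × 0.6 × 430 × 2.828 × 10⁻³ = 0.5472 kN/mm.
L_req = P_u / φr_n = 90.4 / 0.5472 = 165.2 mm total.
Round up → use L = 170 mm.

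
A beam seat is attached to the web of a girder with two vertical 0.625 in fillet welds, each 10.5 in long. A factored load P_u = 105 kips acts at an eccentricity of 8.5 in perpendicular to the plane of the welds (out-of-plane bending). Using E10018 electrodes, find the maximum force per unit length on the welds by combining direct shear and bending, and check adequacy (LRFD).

E100XX → F_EXX = 100 ksi.
L_w = 2 × 10.5 = 21 in; section modulus (unit throat) S = 2 × L²/6 = 36.75 in².
Direct shear f_v = P/L_w = 105/21 = 5 kip/in.
Moment M = P × e = 105 × 8.5 = 892.5 kip·in; bending f_b = M/S = 24.29 kip/in.
f_max = √(f_v² + f_b²) = √(5² + 24.29²) = 24.8 kip/in.
φr_n = 0.75 × 0.6 × 100 × (0.707 × 0.625) = 19.88 kip/in → NOT adequate.

f_max ≈ 24.8 kip/in; NOT adequate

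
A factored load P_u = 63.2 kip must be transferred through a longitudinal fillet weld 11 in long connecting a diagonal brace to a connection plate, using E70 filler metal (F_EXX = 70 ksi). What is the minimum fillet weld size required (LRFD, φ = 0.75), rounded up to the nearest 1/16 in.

Total weld length L = 11 in.
Required throat t_e = P_u / (φ × 0.6 F_EXX × L) = 63.2 / (0.75 × 0.6 × 70 × 11) = 0.1824 in.
Required leg w = t_e / 0.707 = 0.258 in → use 5/16 in.

w = 5/16 in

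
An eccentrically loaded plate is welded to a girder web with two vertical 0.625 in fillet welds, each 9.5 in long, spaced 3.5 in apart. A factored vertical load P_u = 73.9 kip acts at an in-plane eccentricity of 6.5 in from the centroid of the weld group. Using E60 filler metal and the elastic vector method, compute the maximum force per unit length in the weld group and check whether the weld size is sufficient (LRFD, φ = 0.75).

f_max ≈ 13.9 kip/in; NOT adequate

E60XX → F_EXX = 60 ksi.
Total weld length L_w = 19 in. Treat welds as unit-width lines.
Polar moment about centroid: J = 2[d³/12 + d(b/2)²] = 2[9.5³/12 + 9.5×1.75²] = 201.1 in³.
Direct shear f_v = P/L_w = 73.9 / 19 = 3.889 kip/in (vertical).
Torsion M = P·e = 73.9 × 6.5 = 480.35 kip·in.
Critical point at (x, y) = (1.75, 4.75) from centroid. f_tx = M·y/J = 11.35 kip/in; f_ty = M·x/J = 4.18 kip/in.
Resultant f_max = √[f_tx² + (f_v + f_ty)²] = √[11.35² + (3.889 + 4.18)²] = 13.92 kip/in.
Capacity per unit length: φr_n = 0.75 × 0.6 × 60 × (0.707 × 0.625) = 11.93 kip/in.
13.92 > 11.93 → NOT adequate.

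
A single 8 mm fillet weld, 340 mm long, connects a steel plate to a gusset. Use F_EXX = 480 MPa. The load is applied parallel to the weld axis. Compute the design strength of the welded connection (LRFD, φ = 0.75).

Effective throat t_e = 0.707 × 8 = 5.656 mm.
Total length L = 340 mm; A_we = 5.656 × 340 = 1923 mm².
F_nw = 0.6 F_EXX = 0.6 × 480 = 288 MPa.
φR_n = 0.75 × 288 × 1923 × 10⁻³ = 415.4 kN.

φR_n ≈ 415 kN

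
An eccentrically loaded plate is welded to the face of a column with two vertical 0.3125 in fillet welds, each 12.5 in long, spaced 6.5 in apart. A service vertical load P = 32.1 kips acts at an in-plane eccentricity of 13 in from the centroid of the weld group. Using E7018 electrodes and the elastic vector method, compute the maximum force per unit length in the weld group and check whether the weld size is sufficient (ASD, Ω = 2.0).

E70XX → F_EXX = 70 ksi.
Total weld length L_w = 25 in. Treat welds as unit-width lines.
Polar moment about centroid: J = 2[d³/12 + d(b/2)²] = 2[12.5³/12 + 12.5×3.25²] = 589.6 in³.
Direct shear f_v = P/L_w = 32.1 / 25 = 1.284 kip/in (vertical).
Torsion M = P·e = 32.1 × 13 = 417.3 kip·in.
Critical point at (x, y) = (3.25, 6.25) from centroid. f_tx = M·y/J = 4.424 kip/in; f_ty = M·x/J = 2.3 kip/in.
Resultant f_max = √[f_tx² + (f_v + f_ty)²] = √[4.424² + (1.284 + 2.3)²] = 5.694 kip/in.
Capacity per unit length: r_n/Ω = (1/2.0) × 0.6 × 70 × (0.707 × 0.3125) = 4.64 kip/in.
5.694 > 4.64 → NOT adequate.

f_max ≈ 5.69 kip/in; NOT adequate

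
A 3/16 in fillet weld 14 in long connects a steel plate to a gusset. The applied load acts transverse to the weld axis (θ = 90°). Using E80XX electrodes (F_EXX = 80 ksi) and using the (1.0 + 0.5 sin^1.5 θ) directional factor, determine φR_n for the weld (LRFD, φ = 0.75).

t_e = 0.707 × 0.1875 = 0.1326 in; A_we = 0.1326 × 14 = 1.856 in².
Directional factor: 1.0 + 0.5 sin^1.5(90°) = 1.5.
F_nw = 0.6 × 80 × 1.5 = 72 ksi.
φR_n = 0.75 × 72 × 1.856 = 100.2 kips.

φR_n ≈ 100 kips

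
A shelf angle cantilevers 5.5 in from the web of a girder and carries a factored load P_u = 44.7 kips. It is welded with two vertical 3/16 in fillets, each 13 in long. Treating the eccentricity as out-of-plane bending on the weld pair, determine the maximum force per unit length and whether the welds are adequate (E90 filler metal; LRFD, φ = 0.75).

E90XX → F_EXX = 90 ksi.
L_w = 2 × 13 = 26 in; section modulus (unit throat) S = 2 × L²/6 = 56.33 in².
Direct shear f_v = P/L_w = 44.7/26 = 1.719 kip/in.
Moment M = P × e = 44.7 × 5.5 = 245.85 kip·in; bending f_b = M/S = 4.364 kip/in.
f_max = √(f_v² + f_b²) = √(1.719² + 4.364²) = 4.691 kip/in.
φr_n = 0.75 × 0.6 × 90 × (0.707 × 0.1875) = 5.369 kip/in → adequate.

f_max ≈ 4.69 kip/in; adequate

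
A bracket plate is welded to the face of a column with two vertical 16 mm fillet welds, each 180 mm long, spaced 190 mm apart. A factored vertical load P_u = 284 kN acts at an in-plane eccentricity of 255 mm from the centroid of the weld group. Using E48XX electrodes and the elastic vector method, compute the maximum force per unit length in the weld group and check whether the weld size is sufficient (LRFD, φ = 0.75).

E48XX → F_EXX = 480 MPa.
Total weld length L_w = 360 mm. Treat welds as unit-width lines.
Polar moment about centroid: J = 2[d³/12 + d(b/2)²] = 2[180³/12 + 180×95²] = 4221000 mm³.
Direct shear f_v = P/L_w = 284×10³ / 360 = 788.9 N/mm (vertical).
Torsion M = P·e = 284×10³ × 255 = 72420000 N·mm.
Critical point at (x, y) = (95, 90) from centroid. f_tx = M·y/J = 1544 N/mm; f_ty = M·x/J = 1630 N/mm.
Resultant f_max = √[f_tx² + (f_v + f_ty)²] = √[1544² + (788.9 + 1630)²] = 2870 N/mm.
Capacity per unit length: φr_n = 0.75 × 0.6 × 480 × (0.707 × 16) = 2443 N/mm.
2870 > 2443 → NOT adequate.

f_max ≈ 2870 N/mm; NOT adequate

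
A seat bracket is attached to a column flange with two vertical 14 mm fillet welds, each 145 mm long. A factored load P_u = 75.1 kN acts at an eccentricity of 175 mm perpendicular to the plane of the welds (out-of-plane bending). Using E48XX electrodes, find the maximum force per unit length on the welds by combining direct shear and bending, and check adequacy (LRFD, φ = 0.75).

f_max ≈ 1890 N/mm; adequate

E48XX → F_EXX = 480 MPa.
L_w = 2 × 145 = 290 mm; section modulus (unit throat) S = 2 × L²/6 = 7008 mm².
Direct shear f_v = P/L_w = 75.1×10³/290 = 259 N/mm.
Moment M = P × e = 75.1×10³ × 175 = 13142000 N·mm; bending f_b = M/S = 1875 N/mm.
f_max = √(f_v² + f_b²) = √(259² + 1875²) = 1893 N/mm.
φr_n = 0.75 × 0.6 × 480 × (0.707 × 14) = 2138 N/mm → adequate.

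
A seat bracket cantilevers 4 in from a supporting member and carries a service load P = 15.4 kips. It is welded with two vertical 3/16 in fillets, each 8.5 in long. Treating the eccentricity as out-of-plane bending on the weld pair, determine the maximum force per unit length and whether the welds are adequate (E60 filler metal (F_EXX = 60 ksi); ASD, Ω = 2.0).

L_w = 2 × 8.5 = 17 in; section modulus (unit throat) S = 2 × L²/6 = 24.08 in².
Direct shear f_v = P/L_w = 15.4/17 = 0.9059 kip/in.
Moment M = P × e = 15.4 × 4 = 61.6 kip·in; bending f_b = M/S = 2.558 kip/in.
f_max = √(f_v² + f_b²) = √(0.9059² + 2.558²) = 2.713 kip/in.
r_n/Ω = (1/2.0) × 0.6 × 60 × (0.707 × 0.1875) = 2.386 kip/in → NOT adequate.

f_max ≈ 2.71 kip/in; NOT adequate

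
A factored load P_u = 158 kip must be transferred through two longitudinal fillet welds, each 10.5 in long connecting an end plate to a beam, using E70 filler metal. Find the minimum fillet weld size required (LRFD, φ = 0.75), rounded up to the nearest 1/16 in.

w = 3/8 in

E70XX → F_EXX = 70 ksi.
Total weld length L = 21 in.
Required throat t_e = P_u / (φ × 0.6 F_EXX × L) = 158 / (0.75 × 0.6 × 70 × 21) = 0.2389 in.
Required leg w = t_e / 0.707 = 0.3378 in → use 3/8 in.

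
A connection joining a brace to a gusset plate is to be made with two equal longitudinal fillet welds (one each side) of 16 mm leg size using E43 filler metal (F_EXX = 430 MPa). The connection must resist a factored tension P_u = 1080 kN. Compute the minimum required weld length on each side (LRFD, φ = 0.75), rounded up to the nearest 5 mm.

Throat t_e = 0.707 × 16 = 11.31 mm.
φr_n = 0.75 × 0.6 × 430 × 11.31 × 10⁻³ = 2.189 kN/mm.
L_req = P_u / φr_n = 1080 / 2.189 = 493.4 mm total.
Per side: 493.4 / 2 = 246.7 mm.
Round up → use L = 250 mm on each side.

L = 250 mm on each side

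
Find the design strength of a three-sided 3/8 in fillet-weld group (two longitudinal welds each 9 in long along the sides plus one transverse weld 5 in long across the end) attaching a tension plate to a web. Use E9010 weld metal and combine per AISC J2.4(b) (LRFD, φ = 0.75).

φR_n ≈ 247 kip

E90XX → F_EXX = 90 ksi.
t_e = 0.707 × 0.375 = 0.2651 in.
R_nwl = 0.6 × 90 × 0.2651 × 18 = 257.7 kip (longitudinal, 2 welds).
R_nwt = 0.6 × 90 × 0.2651 × 5 = 71.58 kip (transverse, base value).
(i) R_nwl + R_nwt = 329.3 kip; (ii) 0.85 R_nwl + 1.5 R_nwt = 326.4 kip.
R_n = max = 329.3 kip [governs: (i)]; φR_n = 247 kip.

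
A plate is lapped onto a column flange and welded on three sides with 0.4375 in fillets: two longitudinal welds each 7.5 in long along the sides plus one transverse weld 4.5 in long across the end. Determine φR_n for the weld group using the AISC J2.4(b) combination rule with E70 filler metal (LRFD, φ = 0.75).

E70XX → F_EXX = 70 ksi.
t_e = 0.707 × 0.4375 = 0.3093 in.
R_nwl = 0.6 × 70 × 0.3093 × 15 = 194.9 kips (longitudinal, 2 welds).
R_nwt = 0.6 × 70 × 0.3093 × 4.5 = 58.46 kips (transverse, base value).
(i) R_nwl + R_nwt = 253.3 kips; (ii) 0.85 R_nwl + 1.5 R_nwt = 253.3 kips.
R_n = max = 253.3 kips [governs: (ii)]; φR_n = 190 kips.

φR_n ≈ 190 kips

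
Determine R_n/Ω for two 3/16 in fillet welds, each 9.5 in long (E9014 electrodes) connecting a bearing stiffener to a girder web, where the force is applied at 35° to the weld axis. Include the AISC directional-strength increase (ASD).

R_n/Ω ≈ 82.8 kip

E90XX → F_EXX = 90 ksi.
t_e = 0.707 × 0.1875 = 0.1326 in; A_we = 0.1326 × 19 = 2.519 in².
Directional factor: 1.0 + 0.5 sin^1.5(35°) = 1.217.
F_nw = 0.6 × 90 × 1.217 = 65.73 ksi.
R_n/Ω = (65.73 × 2.519) / 2.0 = 82.78 kip.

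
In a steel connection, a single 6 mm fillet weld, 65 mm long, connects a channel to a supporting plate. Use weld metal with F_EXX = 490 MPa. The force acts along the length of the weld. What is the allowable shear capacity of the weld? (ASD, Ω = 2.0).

Effective throat t_e = 0.707 × 6 = 4.242 mm.
Total length L = 65 mm; A_we = 4.242 × 65 = 275.7 mm².
F_nw = 0.6 F_EXX = 0.6 × 490 = 294 MPa.
R_n = 294 × 275.7 × 10⁻³ = 81.06 kN; R_n/Ω = 81.06/2.0 = 40.53 kN.

R_n/Ω ≈ 40.5 kN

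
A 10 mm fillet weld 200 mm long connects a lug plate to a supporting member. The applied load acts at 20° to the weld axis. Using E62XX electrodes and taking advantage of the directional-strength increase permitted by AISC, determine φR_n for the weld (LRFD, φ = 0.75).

φR_n ≈ 434 kN

E62XX → F_EXX = 620 MPa.
t_e = 0.707 × 10 = 7.07 mm; A_we = 7.07 × 200 = 1414 mm².
Directional factor: 1.0 + 0.5 sin^1.5(20°) = 1.1.
F_nw = 0.6 × 620 × 1.1 = 409.2 MPa.
φR_n = 0.75 × 409.2 × 1414 × 10⁻³ = 434 kN.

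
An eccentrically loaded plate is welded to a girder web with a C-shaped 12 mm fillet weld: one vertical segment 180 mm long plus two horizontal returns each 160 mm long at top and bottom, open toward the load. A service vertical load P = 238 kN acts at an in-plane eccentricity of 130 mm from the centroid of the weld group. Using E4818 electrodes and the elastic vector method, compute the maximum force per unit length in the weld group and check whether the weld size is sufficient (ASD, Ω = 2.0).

E48XX → F_EXX = 480 MPa.
Total weld length L_w = 500 mm. Treat welds as unit-width lines.
Centroid: x̄ = 2×160×80 / 500 = 51.2 mm from the vertical weld.
Polar moment about centroid: J = I_x + I_y = [180³/12 + 2×160×90²] + [180×51.2² + 2(160³/12 + 160×28.8²)] = 4498000 mm³.
Direct shear f_v = P/L_w = 238×10³ / 500 = 476 N/mm (vertical).
Torsion M = P·e = 238×10³ × 130 = 30940000 N·mm.
Critical point at (x, y) = (108.8, 90) from centroid. f_tx = M·y/J = 619.1 N/mm; f_ty = M·x/J = 748.4 N/mm.
Resultant f_max = √[f_tx² + (f_v + f_ty)²] = √[619.1² + (476 + 748.4)²] = 1372 N/mm.
Capacity per unit length: r_n/Ω = (1/2.0) × 0.6 × 480 × (0.707 × 12) = 1222 N/mm.
1372 > 1222 → NOT adequate.

f_max ≈ 1370 N/mm; NOT adequate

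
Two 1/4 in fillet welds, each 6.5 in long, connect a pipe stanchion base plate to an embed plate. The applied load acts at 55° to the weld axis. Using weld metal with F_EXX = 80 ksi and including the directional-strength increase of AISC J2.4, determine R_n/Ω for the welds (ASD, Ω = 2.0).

t_e = 0.707 × 0.25 = 0.1767 in; A_we = 0.1767 × 13 = 2.298 in².
Directional factor: 1.0 + 0.5 sin^1.5(55°) = 1.371.
F_nw = 0.6 × 80 × 1.371 = 65.79 ksi.
R_n/Ω = (65.79 × 2.298) / 2.0 = 75.59 kip.

R_n/Ω ≈ 75.6 kip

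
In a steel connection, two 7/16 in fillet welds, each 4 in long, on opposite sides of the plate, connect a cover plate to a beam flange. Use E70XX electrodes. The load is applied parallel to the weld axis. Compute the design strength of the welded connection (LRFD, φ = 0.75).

E70XX → F_EXX = 70 ksi.
Effective throat t_e = 0.707 × 0.4375 = 0.3093 in.
Total length L = 8 in; A_we = 0.3093 × 8 = 2.474 in².
F_nw = 0.6 F_EXX = 0.6 × 70 = 42 ksi.
φR_n = 0.75 × 42 × 2.474 = 77.95 kip.

φR_n ≈ 77.9 kip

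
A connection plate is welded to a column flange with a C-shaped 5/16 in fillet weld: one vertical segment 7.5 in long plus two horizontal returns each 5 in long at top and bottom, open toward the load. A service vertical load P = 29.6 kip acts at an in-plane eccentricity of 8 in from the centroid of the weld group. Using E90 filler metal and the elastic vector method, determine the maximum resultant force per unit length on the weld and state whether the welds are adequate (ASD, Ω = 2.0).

E90XX → F_EXX = 90 ksi.
Total weld length L_w = 17.5 in. Treat welds as unit-width lines.
Centroid: x̄ = 2×5×2.5 / 17.5 = 1.429 in from the vertical weld.
Polar moment about centroid: J = I_x + I_y = [7.5³/12 + 2×5×3.75²] + [7.5×1.429² + 2(5³/12 + 5×1.071²)] = 223.4 in³.
Direct shear f_v = P/L_w = 29.6 / 17.5 = 1.691 kip/in (vertical).
Torsion M = P·e = 29.6 × 8 = 236.8 kip·in.
Critical point at (x, y) = (3.571, 3.75) from centroid. f_tx = M·y/J = 3.975 kip/in; f_ty = M·x/J = 3.786 kip/in.
Resultant f_max = √[f_tx² + (f_v + f_ty)²] = √[3.975² + (1.691 + 3.786)²] = 6.767 kip/in.
Capacity per unit length: r_n/Ω = (1/2.0) × 0.6 × 90 × (0.707 × 0.3125) = 5.965 kip/in.
6.767 > 5.965 → NOT adequate.

f_max ≈ 6.77 kip/in; NOT adequate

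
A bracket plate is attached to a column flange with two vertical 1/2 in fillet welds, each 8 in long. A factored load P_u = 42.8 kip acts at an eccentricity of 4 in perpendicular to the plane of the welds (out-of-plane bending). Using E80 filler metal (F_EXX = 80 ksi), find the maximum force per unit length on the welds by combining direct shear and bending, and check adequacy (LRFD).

L_w = 2 × 8 = 16 in; section modulus (unit throat) S = 2 × L²/6 = 21.33 in².
Direct shear f_v = P/L_w = 42.8/16 = 2.675 kip/in.
Moment M = P × e = 42.8 × 4 = 171.2 kip·in; bending f_b = M/S = 8.025 kip/in.
f_max = √(f_v² + f_b²) = √(2.675² + 8.025²) = 8.459 kip/in.
φr_n = 0.75 × 0.6 × 80 × (0.707 × 0.5) = 12.73 kip/in → adequate.

f_max ≈ 8.46 kip/in; adequate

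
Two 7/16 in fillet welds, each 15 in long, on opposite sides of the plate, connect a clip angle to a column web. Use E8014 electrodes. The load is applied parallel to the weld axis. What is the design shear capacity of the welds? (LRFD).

E80XX → F_EXX = 80 ksi.
Effective throat t_e = 0.707 × 0.4375 = 0.3093 in.
Total length L = 30 in; A_we = 0.3093 × 30 = 9.279 in².
F_nw = 0.6 F_EXX = 0.6 × 80 = 48 ksi.
φR_n = 0.75 × 48 × 9.279 = 334.1 kip.

φR_n ≈ 334 kip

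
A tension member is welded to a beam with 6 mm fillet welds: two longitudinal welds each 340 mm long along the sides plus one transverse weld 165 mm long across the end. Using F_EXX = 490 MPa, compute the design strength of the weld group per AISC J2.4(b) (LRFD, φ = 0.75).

t_e = 0.707 × 6 = 4.242 mm.
R_nwl = 0.6 × 490 × 4.242 × 680 × 10⁻³ = 848.1 kN (longitudinal, 2 welds).
R_nwt = 0.6 × 490 × 4.242 × 165 × 10⁻³ = 205.8 kN (transverse, base value).
(i) R_nwl + R_nwt = 1054 kN; (ii) 0.85 R_nwl + 1.5 R_nwt = 1030 kN.
R_n = max = 1054 kN [governs: (i)]; φR_n = 790.4 kN.

φR_n ≈ 790 kN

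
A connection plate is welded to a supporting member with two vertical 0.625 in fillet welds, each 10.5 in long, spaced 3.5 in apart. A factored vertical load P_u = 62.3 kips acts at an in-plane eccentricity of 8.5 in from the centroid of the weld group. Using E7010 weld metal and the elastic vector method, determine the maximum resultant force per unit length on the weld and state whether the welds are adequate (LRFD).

f_max ≈ 12.6 kip/in; adequate

E70XX → F_EXX = 70 ksi.
Total weld length L_w = 21 in. Treat welds as unit-width lines.
Polar moment about centroid: J = 2[d³/12 + d(b/2)²] = 2[10.5³/12 + 10.5×1.75²] = 257.2 in³.
Direct shear f_v = P/L_w = 62.3 / 21 = 2.967 kip/in (vertical).
Torsion M = P·e = 62.3 × 8.5 = 529.55 kip·in.
Critical point at (x, y) = (1.75, 5.25) from centroid. f_tx = M·y/J = 10.81 kip/in; f_ty = M·x/J = 3.602 kip/in.
Resultant f_max = √[f_tx² + (f_v + f_ty)²] = √[10.81² + (2.967 + 3.602)²] = 12.65 kip/in.
Capacity per unit length: φr_n = 0.75 × 0.6 × 70 × (0.707 × 0.625) = 13.92 kip/in.
12.65 ≤ 13.92 → adequate.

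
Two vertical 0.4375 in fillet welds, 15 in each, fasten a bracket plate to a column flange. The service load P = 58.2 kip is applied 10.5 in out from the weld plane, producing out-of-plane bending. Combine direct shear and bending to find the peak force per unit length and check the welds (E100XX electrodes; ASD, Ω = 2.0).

f_max ≈ 8.38 kip/in; adequate

E100XX → F_EXX = 100 ksi.
L_w = 2 × 15 = 30 in; section modulus (unit throat) S = 2 × L²/6 = 75 in².
Direct shear f_v = P/L_w = 58.2/30 = 1.94 kip/in.
Moment M = P × e = 58.2 × 10.5 = 611.1 kip·in; bending f_b = M/S = 8.148 kip/in.
f_max = √(f_v² + f_b²) = √(1.94² + 8.148²) = 8.376 kip/in.
r_n/Ω = (1/2.0) × 0.6 × 100 × (0.707 × 0.4375) = 9.279 kip/in → adequate.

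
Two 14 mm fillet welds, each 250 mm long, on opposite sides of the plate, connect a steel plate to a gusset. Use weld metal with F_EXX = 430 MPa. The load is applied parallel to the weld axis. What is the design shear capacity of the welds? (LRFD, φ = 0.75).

φR_n ≈ 958 kN

Effective throat t_e = 0.707 × 14 = 9.898 mm.
Total length L = 500 mm; A_we = 9.898 × 500 = 4949 mm².
F_nw = 0.6 F_EXX = 0.6 × 430 = 258 MPa.
φR_n = 0.75 × 258 × 4949 × 10⁻³ = 957.6 kN.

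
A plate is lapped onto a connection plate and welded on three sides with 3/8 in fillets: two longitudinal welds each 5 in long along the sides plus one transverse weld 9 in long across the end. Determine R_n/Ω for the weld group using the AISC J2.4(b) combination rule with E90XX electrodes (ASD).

E90XX → F_EXX = 90 ksi.
t_e = 0.707 × 0.375 = 0.2651 in.
R_nwl = 0.6 × 90 × 0.2651 × 10 = 143.2 kips (longitudinal, 2 welds).
R_nwt = 0.6 × 90 × 0.2651 × 9 = 128.9 kips (transverse, base value).
(i) R_nwl + R_nwt = 272 kips; (ii) 0.85 R_nwl + 1.5 R_nwt = 315 kips.
R_n = max = 315 kips [governs: (ii)]; R_n/Ω = 157.5 kips.

R_n/Ω ≈ 157 kips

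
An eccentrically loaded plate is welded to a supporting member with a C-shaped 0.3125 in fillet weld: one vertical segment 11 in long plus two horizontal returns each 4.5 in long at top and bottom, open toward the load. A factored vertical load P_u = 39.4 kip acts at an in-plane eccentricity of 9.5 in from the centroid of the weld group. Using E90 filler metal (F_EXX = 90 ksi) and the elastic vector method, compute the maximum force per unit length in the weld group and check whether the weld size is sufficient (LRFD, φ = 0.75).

f_max ≈ 7.01 kip/in; adequate

Total weld length L_w = 20 in. Treat welds as unit-width lines.
Centroid: x̄ = 2×4.5×2.25 / 20 = 1.012 in from the vertical weld.
Polar moment about centroid: J = I_x + I_y = [11³/12 + 2×4.5×5.5²] + [11×1.012² + 2(4.5³/12 + 4.5×1.238²)] = 423.4 in³.
Direct shear f_v = P/L_w = 39.4 / 20 = 1.97 kip/in (vertical).
Torsion M = P·e = 39.4 × 9.5 = 374.3 kip·in.
Critical point at (x, y) = (3.487, 5.5) from centroid. f_tx = M·y/J = 4.862 kip/in; f_ty = M·x/J = 3.083 kip/in.
Resultant f_max = √[f_tx² + (f_v + f_ty)²] = √[4.862² + (1.97 + 3.083)²] = 7.012 kip/in.
Capacity per unit length: φr_n = 0.75 × 0.6 × 90 × (0.707 × 0.3125) = 8.948 kip/in.
7.012 ≤ 8.948 → adequate.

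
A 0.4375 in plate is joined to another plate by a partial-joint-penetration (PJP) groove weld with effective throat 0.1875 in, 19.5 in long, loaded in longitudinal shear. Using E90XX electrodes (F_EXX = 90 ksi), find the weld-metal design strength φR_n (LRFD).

φR_n ≈ 148 kip

Effective throat (given) t_e = 0.1875 in.
A_we = 0.1875 × 19.5 = 3.656 in².
F_nw = 0.6 F_EXX = 54 ksi.
φR_n = 0.75 × 54 × 3.656 = 148.1 kip.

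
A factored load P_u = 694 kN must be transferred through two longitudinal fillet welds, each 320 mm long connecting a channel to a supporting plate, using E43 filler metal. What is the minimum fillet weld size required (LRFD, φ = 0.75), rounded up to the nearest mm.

E43XX → F_EXX = 430 MPa.
Total weld length L = 640 mm.
Required throat t_e = P_u / (φ × 0.6 F_EXX × L) = 694 / (0.75 × 0.6 × 430 × 640 × 10⁻³) = 5.604 mm.
Required leg w = t_e / 0.707 = 7.926 mm → use 8 mm.

w = 8 mm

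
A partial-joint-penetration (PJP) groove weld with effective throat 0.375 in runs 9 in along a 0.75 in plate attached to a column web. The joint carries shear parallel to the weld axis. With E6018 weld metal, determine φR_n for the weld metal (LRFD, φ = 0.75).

φR_n ≈ 91.1 kip

E60XX → F_EXX = 60 ksi.
Effective throat (given) t_e = 0.375 in.
A_we = 0.375 × 9 = 3.375 in².
F_nw = 0.6 F_EXX = 36 ksi.
φR_n = 0.75 × 36 × 3.375 = 91.12 kip.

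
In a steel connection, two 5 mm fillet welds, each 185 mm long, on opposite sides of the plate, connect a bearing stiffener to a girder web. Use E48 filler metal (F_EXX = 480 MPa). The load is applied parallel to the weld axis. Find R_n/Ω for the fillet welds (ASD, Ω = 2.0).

R_n/Ω ≈ 188 kN

Effective throat t_e = 0.707 × 5 = 3.535 mm.
Total length L = 370 mm; A_we = 3.535 × 370 = 1308 mm².
F_nw = 0.6 F_EXX = 0.6 × 480 = 288 MPa.
R_n = 288 × 1308 × 10⁻³ = 376.7 kN; R_n/Ω = 376.7/2.0 = 188.3 kN.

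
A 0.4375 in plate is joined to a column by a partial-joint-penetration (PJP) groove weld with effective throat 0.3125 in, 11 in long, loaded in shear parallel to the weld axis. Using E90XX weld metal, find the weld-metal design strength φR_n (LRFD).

φR_n ≈ 139 kip

E90XX → F_EXX = 90 ksi.
Effective throat (given) t_e = 0.3125 in.
A_we = 0.3125 × 11 = 3.438 in².
F_nw = 0.6 F_EXX = 54 ksi.
φR_n = 0.75 × 54 × 3.438 = 139.2 kip.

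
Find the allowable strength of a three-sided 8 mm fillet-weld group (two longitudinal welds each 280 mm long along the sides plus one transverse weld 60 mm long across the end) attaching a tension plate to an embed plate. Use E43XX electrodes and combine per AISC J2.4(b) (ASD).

E43XX → F_EXX = 430 MPa.
t_e = 0.707 × 8 = 5.656 mm.
R_nwl = 0.6 × 430 × 5.656 × 560 × 10⁻³ = 817.2 kN (longitudinal, 2 welds).
R_nwt = 0.6 × 430 × 5.656 × 60 × 10⁻³ = 87.55 kN (transverse, base value).
(i) R_nwl + R_nwt = 904.7 kN; (ii) 0.85 R_nwl + 1.5 R_nwt = 825.9 kN.
R_n = max = 904.7 kN [governs: (i)]; R_n/Ω = 452.4 kN.

R_n/Ω ≈ 452 kN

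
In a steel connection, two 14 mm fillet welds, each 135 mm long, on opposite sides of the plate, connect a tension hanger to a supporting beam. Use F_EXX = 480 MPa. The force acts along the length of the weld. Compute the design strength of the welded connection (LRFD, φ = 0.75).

φR_n ≈ 577 kN

Effective throat t_e = 0.707 × 14 = 9.898 mm.
Total length L = 270 mm; A_we = 9.898 × 270 = 2672 mm².
F_nw = 0.6 F_EXX = 0.6 × 480 = 288 MPa.
φR_n = 0.75 × 288 × 2672 × 10⁻³ = 577.3 kN.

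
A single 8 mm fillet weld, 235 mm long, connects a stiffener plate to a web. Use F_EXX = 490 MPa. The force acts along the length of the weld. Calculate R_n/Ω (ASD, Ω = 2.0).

R_n/Ω ≈ 195 kN

Effective throat t_e = 0.707 × 8 = 5.656 mm.
Total length L = 235 mm; A_we = 5.656 × 235 = 1329 mm².
F_nw = 0.6 F_EXX = 0.6 × 490 = 294 MPa.
R_n = 294 × 1329 × 10⁻³ = 390.8 kN; R_n/Ω = 390.8/2.0 = 195.4 kN.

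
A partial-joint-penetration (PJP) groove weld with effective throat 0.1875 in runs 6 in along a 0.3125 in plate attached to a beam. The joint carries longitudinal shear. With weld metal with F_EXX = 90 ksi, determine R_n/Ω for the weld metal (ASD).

Effective throat (given) t_e = 0.1875 in.
A_we = 0.1875 × 6 = 1.125 in².
F_nw = 0.6 F_EXX = 54 ksi.
R_n/Ω = (54 × 1.125) / 2.0 = 30.38 kips.

R_n/Ω ≈ 30.4 kips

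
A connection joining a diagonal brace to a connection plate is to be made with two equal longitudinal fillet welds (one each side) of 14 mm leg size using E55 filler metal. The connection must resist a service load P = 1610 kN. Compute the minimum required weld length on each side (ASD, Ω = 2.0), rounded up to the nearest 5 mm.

L = 495 mm on each side

E55XX → F_EXX = 550 MPa.
Throat t_e = 0.707 × 14 = 9.898 mm.
r_n/Ω = (0.6 × 550 × 9.898) / 2.0 = 1633 N/mm = 1.633 kN/mm.
L_req = P / (r_n/Ω) = 1610 / 1.633 = 985.8 mm total.
Per side: 985.8 / 2 = 492.9 mm.
Round up → use L = 495 mm on each side.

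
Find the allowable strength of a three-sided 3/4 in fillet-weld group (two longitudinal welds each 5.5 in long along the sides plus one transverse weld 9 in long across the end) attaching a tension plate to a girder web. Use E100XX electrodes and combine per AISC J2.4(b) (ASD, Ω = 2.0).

R_n/Ω ≈ 363 kip

E100XX → F_EXX = 100 ksi.
t_e = 0.707 × 0.75 = 0.5302 in.
R_nwl = 0.6 × 100 × 0.5302 × 11 = 350 kip (longitudinal, 2 welds).
R_nwt = 0.6 × 100 × 0.5302 × 9 = 286.3 kip (transverse, base value).
(i) R_nwl + R_nwt = 636.3 kip; (ii) 0.85 R_nwl + 1.5 R_nwt = 727 kip.
R_n = max = 727 kip [governs: (ii)]; R_n/Ω = 363.5 kip.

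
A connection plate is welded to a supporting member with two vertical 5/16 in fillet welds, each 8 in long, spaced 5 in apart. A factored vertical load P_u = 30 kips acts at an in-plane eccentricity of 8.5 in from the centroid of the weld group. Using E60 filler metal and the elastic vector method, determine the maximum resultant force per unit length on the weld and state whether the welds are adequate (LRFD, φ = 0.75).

E60XX → F_EXX = 60 ksi.
Total weld length L_w = 16 in. Treat welds as unit-width lines.
Polar moment about centroid: J = 2[d³/12 + d(b/2)²] = 2[8³/12 + 8×2.5²] = 185.3 in³.
Direct shear f_v = P/L_w = 30 / 16 = 1.875 kip/in (vertical).
Torsion M = P·e = 30 × 8.5 = 255 kip·in.
Critical point at (x, y) = (2.5, 4) from centroid. f_tx = M·y/J = 5.504 kip/in; f_ty = M·x/J = 3.44 kip/in.
Resultant f_max = √[f_tx² + (f_v + f_ty)²] = √[5.504² + (1.875 + 3.44)²] = 7.651 kip/in.
Capacity per unit length: φr_n = 0.75 × 0.6 × 60 × (0.707 × 0.3125) = 5.965 kip/in.
7.651 > 5.965 → NOT adequate.

f_max ≈ 7.65 kip/in; NOT adequate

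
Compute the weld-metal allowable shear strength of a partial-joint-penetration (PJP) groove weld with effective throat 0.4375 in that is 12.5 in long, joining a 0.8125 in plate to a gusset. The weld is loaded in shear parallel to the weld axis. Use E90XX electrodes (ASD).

E90XX → F_EXX = 90 ksi.
Effective throat (given) t_e = 0.4375 in.
A_we = 0.4375 × 12.5 = 5.469 in².
F_nw = 0.6 F_EXX = 54 ksi.
R_n/Ω = (54 × 5.469) / 2.0 = 147.7 kip.

R_n/Ω ≈ 148 kip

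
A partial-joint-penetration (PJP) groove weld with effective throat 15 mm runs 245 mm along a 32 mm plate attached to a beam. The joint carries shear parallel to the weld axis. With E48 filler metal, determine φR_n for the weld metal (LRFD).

φR_n ≈ 794 kN

E48XX → F_EXX = 480 MPa.
Effective throat (given) t_e = 15 mm.
A_we = 15 × 245 = 3675 mm².
F_nw = 0.6 F_EXX = 288 MPa.
φR_n = 0.75 × 288 × 3675 × 10⁻³ = 793.8 kN.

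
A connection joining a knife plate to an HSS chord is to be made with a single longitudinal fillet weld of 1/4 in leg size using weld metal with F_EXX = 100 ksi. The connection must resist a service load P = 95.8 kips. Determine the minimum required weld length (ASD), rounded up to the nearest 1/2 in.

L = 18.5 in

Throat t_e = 0.707 × 0.25 = 0.1767 in.
r_n/Ω = (0.6 × 100 × 0.1767) / 2.0 = 5.302 kip/in.
L_req = P / (r_n/Ω) = 95.8 / 5.302 = 18.07 in total.
Round up → use L = 18.5 in.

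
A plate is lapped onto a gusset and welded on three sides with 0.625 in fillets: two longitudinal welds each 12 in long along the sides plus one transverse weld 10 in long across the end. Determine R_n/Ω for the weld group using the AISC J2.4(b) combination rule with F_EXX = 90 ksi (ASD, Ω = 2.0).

R_n/Ω ≈ 422 kip

t_e = 0.707 × 0.625 = 0.4419 in.
R_nwl = 0.6 × 90 × 0.4419 × 24 = 572.7 kip (longitudinal, 2 welds).
R_nwt = 0.6 × 90 × 0.4419 × 10 = 238.6 kip (transverse, base value).
(i) R_nwl + R_nwt = 811.3 kip; (ii) 0.85 R_nwl + 1.5 R_nwt = 844.7 kip.
R_n = max = 844.7 kip [governs: (ii)]; R_n/Ω = 422.3 kip.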